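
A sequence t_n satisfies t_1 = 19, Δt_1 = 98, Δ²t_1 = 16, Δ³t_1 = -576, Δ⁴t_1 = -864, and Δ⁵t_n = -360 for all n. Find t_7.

Build the table forward from the leading diagonal:
Fifth differences: -360, -360, -360, -360, -360, -360, -360
Fourth differences: -864, -1224, -1584, -1944, -2304, -2664, -3024
Third differences: -576, -1440, -2664, -4248, -6192, -8496, -11160
Second differences: 16, -560, -2000, -4664, -8912, -15104, -23600
First differences: 98, 114, -446, -2446, -7110, -16022, -31126
t: 19, 117, 231, -215, -2661, -9771, -25793

-25793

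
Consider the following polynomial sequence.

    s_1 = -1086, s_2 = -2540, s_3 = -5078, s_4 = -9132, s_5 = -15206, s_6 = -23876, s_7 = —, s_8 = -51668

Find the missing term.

Using the first 6 terms:
-1454  -2538  -4054  -6074  -8670
-1084  -1516  -2020  -2596
-432  -504  -576
-72  -72
Constant fourth difference = -72.
Extend forward: -576 − 72 = -648;  -2596 − 648 = -3244;  -8670 − 3244 = -11914;  -23876 − 11914 = -35790

-35790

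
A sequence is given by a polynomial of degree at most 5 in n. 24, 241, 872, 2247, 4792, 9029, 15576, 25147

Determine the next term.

D1: 217, 631, 1375, 2545, 4237, 6547, 9571
D2: 414, 744, 1170, 1692, 2310, 3024
D3: 330, 426, 522, 618, 714
D4: 96, 96, 96, 96
Fourth differences constant at 96.
714 + 96 = 810;  3024 + 810 = 3834;  9571 + 3834 = 13405;  25147 + 13405 = 38552

38552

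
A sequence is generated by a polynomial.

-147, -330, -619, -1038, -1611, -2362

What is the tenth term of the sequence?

-7626

-183  -289  -419  -573  -751
-106  -130  -154  -178
-24  -24  -24
Constant third difference = -24, so extend:
-178 − 24 = -202;  -751 − 202 = -953;  -2362 − 953 = -3315
-202 − 24 = -226;  -953 − 226 = -1179;  -3315 − 1179 = -4494
-226 − 24 = -250;  -1179 − 250 = -1429;  -4494 − 1429 = -5923
-250 − 24 = -274;  -1429 − 274 = -1703;  -5923 − 1703 = -7626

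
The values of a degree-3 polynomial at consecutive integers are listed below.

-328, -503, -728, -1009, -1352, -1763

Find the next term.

-2248

First differences: -175  -225  -281  -343  -411
Second differences: -50  -56  -62  -68
Third differences: -6  -6  -6
Constant third difference = -6, so extend:
-68 − 6 = -74;  -411 − 74 = -485;  -1763 − 485 = -2248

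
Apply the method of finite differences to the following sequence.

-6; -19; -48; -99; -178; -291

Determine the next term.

-13  -29  -51  -79  -113
-16  -22  -28  -34
-6  -6  -6
Constant third difference = -6, so extend:
-34 − 6 = -40;  -113 − 40 = -153;  -291 − 153 = -444

-444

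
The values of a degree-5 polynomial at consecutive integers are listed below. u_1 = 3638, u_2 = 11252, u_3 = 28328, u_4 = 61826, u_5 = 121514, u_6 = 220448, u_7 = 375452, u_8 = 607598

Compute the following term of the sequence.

First differences: 7614  17076  33498  59688  98934  155004  232146
Second differences: 9462  16422  26190  39246  56070  77142
Third differences: 6960  9768  13056  16824  21072
Fourth differences: 2808  3288  3768  4248
Fifth differences: 480  480  480
Constant fifth difference = 480, so extend:
4248 + 480 = 4728;  21072 + 4728 = 25800;  77142 + 25800 = 102942;  232146 + 102942 = 335088;  607598 + 335088 = 942686

942686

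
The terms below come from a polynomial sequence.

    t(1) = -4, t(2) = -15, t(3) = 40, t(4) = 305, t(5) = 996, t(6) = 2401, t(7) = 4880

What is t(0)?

-11, 55, 265, 691, 1405, 2479
66, 210, 426, 714, 1074
144, 216, 288, 360
72, 72, 72
The fourth differences are constant at 72.
Work back: 144 − 72 = 72;  66 − 72 = -6;  -11 + 6 = -5;  -4 + 5 = 1

1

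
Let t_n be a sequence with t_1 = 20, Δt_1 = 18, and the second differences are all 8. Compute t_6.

Build the table forward from the leading diagonal:
Second differences: 8, 8, 8, 8, 8, 8
First differences: 18, 26, 34, 42, 50, 58
t: 20, 38, 64, 98, 140, 190

190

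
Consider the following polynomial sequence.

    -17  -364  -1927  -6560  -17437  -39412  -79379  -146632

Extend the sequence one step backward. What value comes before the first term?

8

-347, -1563, -4633, -10877, -21975, -39967, -67253
-1216, -3070, -6244, -11098, -17992, -27286
-1854, -3174, -4854, -6894, -9294
-1320, -1680, -2040, -2400
-360, -360, -360
The fifth differences are constant at -360.
Work back: -1320 + 360 = -960;  -1854 + 960 = -894;  -1216 + 894 = -322;  -347 + 322 = -25;  -17 + 25 = 8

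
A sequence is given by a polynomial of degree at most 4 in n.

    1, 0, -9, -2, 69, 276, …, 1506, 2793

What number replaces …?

Using the first 6 terms:
First differences: -1, -9, 7, 71, 207
Second differences: -8, 16, 64, 136
Third differences: 24, 48, 72
Fourth differences: 24, 24
Constant fourth difference = 24.
Extend forward: 72 + 24 = 96;  136 + 96 = 232;  207 + 232 = 439;  276 + 439 = 715

715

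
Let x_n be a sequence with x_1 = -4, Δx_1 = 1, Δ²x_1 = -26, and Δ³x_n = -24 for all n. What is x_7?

-868

Build the table forward from the leading diagonal:
Δ³: -24  -24  -24  -24  -24  -24  -24
Δ²: -26  -50  -74  -98  -122  -146  -170
Δ: 1  -25  -75  -149  -247  -369  -515
x: -4  -3  -28  -103  -252  -499  -868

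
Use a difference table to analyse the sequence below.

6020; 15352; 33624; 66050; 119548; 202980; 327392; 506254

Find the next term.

Δ: 9332 , 18272 , 32426 , 53498 , 83432 , 124412 , 178862
Δ²: 8940 , 14154 , 21072 , 29934 , 40980 , 54450
Δ³: 5214 , 6918 , 8862 , 11046 , 13470
Δ⁴: 1704 , 1944 , 2184 , 2424
Δ⁵: 240 , 240 , 240
The fifth differences are constant (240).
2424 + 240 = 2664;  13470 + 2664 = 16134;  54450 + 16134 = 70584;  178862 + 70584 = 249446;  506254 + 249446 = 755700

755700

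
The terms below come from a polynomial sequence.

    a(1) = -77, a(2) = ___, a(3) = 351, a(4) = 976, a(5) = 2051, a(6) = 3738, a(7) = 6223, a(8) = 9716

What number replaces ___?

38

Using the last 6 terms:
D1: 625, 1075, 1687, 2485, 3493
D2: 450, 612, 798, 1008
D3: 162, 186, 210
D4: 24, 24
Constant fourth difference = 24.
Extend backward: 162 − 24 = 138;  450 − 138 = 312;  625 − 312 = 313;  351 − 313 = 38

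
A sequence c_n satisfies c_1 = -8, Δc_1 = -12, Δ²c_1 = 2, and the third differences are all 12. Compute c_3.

-30

Build the table forward from the leading diagonal:
Third differences: 12, 12, 12
Second differences: 2, 14, 26
First differences: -12, -10, 4
c: -8, -20, -30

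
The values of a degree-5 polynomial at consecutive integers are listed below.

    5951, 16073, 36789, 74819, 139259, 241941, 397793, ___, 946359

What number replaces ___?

Using the first 7 terms:
Δ: 10122  20716  38030  64440  102682  155852
Δ²: 10594  17314  26410  38242  53170
Δ³: 6720  9096  11832  14928
Δ⁴: 2376  2736  3096
Δ⁵: 360  360
Constant fifth difference = 360.
Extend forward: 3096 + 360 = 3456;  14928 + 3456 = 18384;  53170 + 18384 = 71554;  155852 + 71554 = 227406;  397793 + 227406 = 625199

625199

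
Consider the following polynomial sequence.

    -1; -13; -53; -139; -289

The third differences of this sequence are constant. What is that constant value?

-18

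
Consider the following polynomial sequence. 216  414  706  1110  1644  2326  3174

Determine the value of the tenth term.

Δ: 198  292  404  534  682  848
Δ²: 94  112  130  148  166
Δ³: 18  18  18  18
The third differences are constant (18).
166 + 18 = 184;  848 + 184 = 1032;  3174 + 1032 = 4206
184 + 18 = 202;  1032 + 202 = 1234;  4206 + 1234 = 5440
202 + 18 = 220;  1234 + 220 = 1454;  5440 + 1454 = 6894

6894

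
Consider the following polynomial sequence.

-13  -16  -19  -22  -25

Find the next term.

-28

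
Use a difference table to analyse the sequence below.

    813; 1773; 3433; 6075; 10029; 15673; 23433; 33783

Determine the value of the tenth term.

Δ: 960, 1660, 2642, 3954, 5644, 7760, 10350
Δ²: 700, 982, 1312, 1690, 2116, 2590
Δ³: 282, 330, 378, 426, 474
Δ⁴: 48, 48, 48, 48
Constant fourth difference = 48, so extend:
474 + 48 = 522;  2590 + 522 = 3112;  10350 + 3112 = 13462;  33783 + 13462 = 47245
522 + 48 = 570;  3112 + 570 = 3682;  13462 + 3682 = 17144;  47245 + 17144 = 64389

64389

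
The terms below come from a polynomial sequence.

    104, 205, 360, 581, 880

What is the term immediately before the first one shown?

45

Δ: 101  155  221  299
Δ²: 54  66  78
Δ³: 12  12
The third differences are constant at 12.
Work back: 54 − 12 = 42;  101 − 42 = 59;  104 − 59 = 45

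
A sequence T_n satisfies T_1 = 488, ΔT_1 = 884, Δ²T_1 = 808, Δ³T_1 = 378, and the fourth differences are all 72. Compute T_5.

10456

Build the table forward from the leading diagonal:
Δ⁴: 72  72  72  72  72
Δ³: 378  450  522  594  666
Δ²: 808  1186  1636  2158  2752
Δ: 884  1692  2878  4514  6672
T: 488  1372  3064  5942  10456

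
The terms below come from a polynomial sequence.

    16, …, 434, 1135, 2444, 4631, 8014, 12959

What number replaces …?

119

Using the last 6 terms:
First differences: 701, 1309, 2187, 3383, 4945
Second differences: 608, 878, 1196, 1562
Third differences: 270, 318, 366
Fourth differences: 48, 48
Constant fourth difference = 48.
Extend backward: 270 − 48 = 222;  608 − 222 = 386;  701 − 386 = 315;  434 − 315 = 119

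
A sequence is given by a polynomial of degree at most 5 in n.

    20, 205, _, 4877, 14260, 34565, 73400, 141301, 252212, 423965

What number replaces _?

1256

Using the last 7 terms:
Δ: 9383  20305  38835  67901  110911  171753
Δ²: 10922  18530  29066  43010  60842
Δ³: 7608  10536  13944  17832
Δ⁴: 2928  3408  3888
Δ⁵: 480  480
Constant fifth difference = 480.
Extend backward: 2928 − 480 = 2448;  7608 − 2448 = 5160;  10922 − 5160 = 5762;  9383 − 5762 = 3621;  4877 − 3621 = 1256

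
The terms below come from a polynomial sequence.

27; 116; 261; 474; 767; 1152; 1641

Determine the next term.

Δ: 89 , 145 , 213 , 293 , 385 , 489
Δ²: 56 , 68 , 80 , 92 , 104
Δ³: 12 , 12 , 12 , 12
Third differences constant at 12.
104 + 12 = 116;  489 + 116 = 605;  1641 + 605 = 2246

2246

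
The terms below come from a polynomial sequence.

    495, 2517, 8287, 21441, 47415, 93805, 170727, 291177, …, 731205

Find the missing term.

471391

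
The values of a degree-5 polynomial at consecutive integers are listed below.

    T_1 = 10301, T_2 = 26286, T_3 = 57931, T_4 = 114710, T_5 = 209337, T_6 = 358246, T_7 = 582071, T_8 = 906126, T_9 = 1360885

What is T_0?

3262

15985  31645  56779  94627  148909  223825  324055  454759
15660  25134  37848  54282  74916  100230  130704
9474  12714  16434  20634  25314  30474
3240  3720  4200  4680  5160
480  480  480  480
The fifth differences are constant at 480.
Work back: 3240 − 480 = 2760;  9474 − 2760 = 6714;  15660 − 6714 = 8946;  15985 − 8946 = 7039;  10301 − 7039 = 3262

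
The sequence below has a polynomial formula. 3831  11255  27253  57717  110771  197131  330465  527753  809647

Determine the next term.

First differences: 7424, 15998, 30464, 53054, 86360, 133334, 197288, 281894
Second differences: 8574, 14466, 22590, 33306, 46974, 63954, 84606
Third differences: 5892, 8124, 10716, 13668, 16980, 20652
Fourth differences: 2232, 2592, 2952, 3312, 3672
Fifth differences: 360, 360, 360, 360
The fifth differences are constant (360).
3672 + 360 = 4032;  20652 + 4032 = 24684;  84606 + 24684 = 109290;  281894 + 109290 = 391184;  809647 + 391184 = 1200831

1200831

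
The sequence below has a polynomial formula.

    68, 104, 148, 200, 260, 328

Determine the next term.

First differences: 36  44  52  60  68
Second differences: 8  8  8  8
Constant second difference = 8, so extend:
68 + 8 = 76;  328 + 76 = 404

404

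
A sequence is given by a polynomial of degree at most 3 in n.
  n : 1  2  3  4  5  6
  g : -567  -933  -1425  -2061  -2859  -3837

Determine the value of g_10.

-9909

Δ: -366 , -492 , -636 , -798 , -978
Δ²: -126 , -144 , -162 , -180
Δ³: -18 , -18 , -18
Third differences constant at -18.
-180 − 18 = -198;  -978 − 198 = -1176;  -3837 − 1176 = -5013
-198 − 18 = -216;  -1176 − 216 = -1392;  -5013 − 1392 = -6405
-216 − 18 = -234;  -1392 − 234 = -1626;  -6405 − 1626 = -8031
-234 − 18 = -252;  -1626 − 252 = -1878;  -8031 − 1878 = -9909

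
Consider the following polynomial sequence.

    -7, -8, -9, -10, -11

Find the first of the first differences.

-1

D1: -1, -1, -1, -1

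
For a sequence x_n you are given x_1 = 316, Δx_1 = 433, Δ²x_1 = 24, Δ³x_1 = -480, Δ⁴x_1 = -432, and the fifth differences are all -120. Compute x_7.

-13526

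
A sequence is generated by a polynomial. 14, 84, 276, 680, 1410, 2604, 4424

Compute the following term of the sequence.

7056

D1: 70  192  404  730  1194  1820
D2: 122  212  326  464  626
D3: 90  114  138  162
D4: 24  24  24
The fourth differences are constant (24).
162 + 24 = 186;  626 + 186 = 812;  1820 + 812 = 2632;  4424 + 2632 = 7056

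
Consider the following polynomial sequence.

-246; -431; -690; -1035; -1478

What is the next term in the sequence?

-2031

D1: -185  -259  -345  -443
D2: -74  -86  -98
D3: -12  -12
Constant third difference = -12, so extend:
-98 − 12 = -110;  -443 − 110 = -553;  -1478 − 553 = -2031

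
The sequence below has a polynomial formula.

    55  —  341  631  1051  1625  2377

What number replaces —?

Using the last 5 terms:
D1: 290, 420, 574, 752
D2: 130, 154, 178
D3: 24, 24
Constant third difference = 24.
Extend backward: 130 − 24 = 106;  290 − 106 = 184;  341 − 184 = 157

157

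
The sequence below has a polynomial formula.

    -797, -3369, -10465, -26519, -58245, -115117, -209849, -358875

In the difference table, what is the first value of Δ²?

Δ: -2572, -7096, -16054, -31726, -56872, -94732, -149026
Δ²: -4524, -8958, -15672, -25146, -37860, -54294
Δ³: -4434, -6714, -9474, -12714, -16434
Δ⁴: -2280, -2760, -3240, -3720
Δ⁵: -480, -480, -480

-4524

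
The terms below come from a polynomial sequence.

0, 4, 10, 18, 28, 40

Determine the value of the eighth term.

70

D1: 4, 6, 8, 10, 12
D2: 2, 2, 2, 2
Constant second difference = 2, so extend:
12 + 2 = 14;  40 + 14 = 54
14 + 2 = 16;  54 + 16 = 70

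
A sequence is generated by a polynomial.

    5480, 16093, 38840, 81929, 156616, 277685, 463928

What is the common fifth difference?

480

First differences: 10613, 22747, 43089, 74687, 121069, 186243
Second differences: 12134, 20342, 31598, 46382, 65174
Third differences: 8208, 11256, 14784, 18792
Fourth differences: 3048, 3528, 4008
Fifth differences: 480, 480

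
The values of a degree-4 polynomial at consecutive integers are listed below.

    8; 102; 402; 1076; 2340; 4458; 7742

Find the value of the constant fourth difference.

48

D1: 94, 300, 674, 1264, 2118, 3284
D2: 206, 374, 590, 854, 1166
D3: 168, 216, 264, 312
D4: 48, 48, 48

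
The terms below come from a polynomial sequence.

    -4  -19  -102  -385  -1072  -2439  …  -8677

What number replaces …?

-4834

Using the first 6 terms:
Δ: -15  -83  -283  -687  -1367
Δ²: -68  -200  -404  -680
Δ³: -132  -204  -276
Δ⁴: -72  -72
Constant fourth difference = -72.
Extend forward: -276 − 72 = -348;  -680 − 348 = -1028;  -1367 − 1028 = -2395;  -2439 − 2395 = -4834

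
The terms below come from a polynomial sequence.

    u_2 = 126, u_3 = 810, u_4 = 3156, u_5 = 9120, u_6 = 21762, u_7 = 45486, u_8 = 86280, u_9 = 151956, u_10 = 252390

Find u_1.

12

First differences: 684  2346  5964  12642  23724  40794  65676  100434
Second differences: 1662  3618  6678  11082  17070  24882  34758
Third differences: 1956  3060  4404  5988  7812  9876
Fourth differences: 1104  1344  1584  1824  2064
Fifth differences: 240  240  240  240
The fifth differences are constant at 240.
Work back: 1104 − 240 = 864;  1956 − 864 = 1092;  1662 − 1092 = 570;  684 − 570 = 114;  126 − 114 = 12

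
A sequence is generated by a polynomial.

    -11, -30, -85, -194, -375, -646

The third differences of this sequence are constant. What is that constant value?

Δ: -19, -55, -109, -181, -271
Δ²: -36, -54, -72, -90
Δ³: -18, -18, -18

-18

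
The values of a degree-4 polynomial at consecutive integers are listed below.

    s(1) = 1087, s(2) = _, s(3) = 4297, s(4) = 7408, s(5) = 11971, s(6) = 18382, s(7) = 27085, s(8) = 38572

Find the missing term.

2290

Using the last 6 terms:
D1: 3111, 4563, 6411, 8703, 11487
D2: 1452, 1848, 2292, 2784
D3: 396, 444, 492
D4: 48, 48
Constant fourth difference = 48.
Extend backward: 396 − 48 = 348;  1452 − 348 = 1104;  3111 − 1104 = 2007;  4297 − 2007 = 2290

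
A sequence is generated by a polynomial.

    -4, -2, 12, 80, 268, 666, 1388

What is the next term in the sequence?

Δ: 2  14  68  188  398  722
Δ²: 12  54  120  210  324
Δ³: 42  66  90  114
Δ⁴: 24  24  24
Constant fourth difference = 24, so extend:
114 + 24 = 138;  324 + 138 = 462;  722 + 462 = 1184;  1388 + 1184 = 2572

2572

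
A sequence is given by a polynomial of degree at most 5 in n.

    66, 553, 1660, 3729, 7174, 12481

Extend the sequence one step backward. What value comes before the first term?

487, 1107, 2069, 3445, 5307
620, 962, 1376, 1862
342, 414, 486
72, 72
The fourth differences are constant at 72.
Work back: 342 − 72 = 270;  620 − 270 = 350;  487 − 350 = 137;  66 − 137 = -71

-71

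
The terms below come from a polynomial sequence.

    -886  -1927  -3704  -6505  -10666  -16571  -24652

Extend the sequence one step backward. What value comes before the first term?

-341

Δ: -1041  -1777  -2801  -4161  -5905  -8081
Δ²: -736  -1024  -1360  -1744  -2176
Δ³: -288  -336  -384  -432
Δ⁴: -48  -48  -48
The fourth differences are constant at -48.
Work back: -288 + 48 = -240;  -736 + 240 = -496;  -1041 + 496 = -545;  -886 + 545 = -341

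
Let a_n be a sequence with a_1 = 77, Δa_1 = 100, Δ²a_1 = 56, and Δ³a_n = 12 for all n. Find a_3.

Build the table forward from the leading diagonal:
D3: 12  12  12
D2: 56  68  80
D1: 100  156  224
a: 77  177  333

333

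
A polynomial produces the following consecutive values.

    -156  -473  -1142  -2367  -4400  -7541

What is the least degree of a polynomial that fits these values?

-317, -669, -1225, -2033, -3141
-352, -556, -808, -1108
-204, -252, -300
-48, -48
The fourth differences are constant, so the polynomial has degree 4.

4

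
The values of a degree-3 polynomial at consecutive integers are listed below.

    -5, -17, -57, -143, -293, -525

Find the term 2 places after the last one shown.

-1307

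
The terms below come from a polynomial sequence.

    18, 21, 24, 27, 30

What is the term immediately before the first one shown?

15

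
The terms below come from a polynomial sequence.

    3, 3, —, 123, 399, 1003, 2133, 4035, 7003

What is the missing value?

25

Using the last 6 terms:
First differences: 276, 604, 1130, 1902, 2968
Second differences: 328, 526, 772, 1066
Third differences: 198, 246, 294
Fourth differences: 48, 48
Constant fourth difference = 48.
Extend backward: 198 − 48 = 150;  328 − 150 = 178;  276 − 178 = 98;  123 − 98 = 25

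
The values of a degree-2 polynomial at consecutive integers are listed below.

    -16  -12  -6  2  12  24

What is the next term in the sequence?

38

Δ: 4  6  8  10  12
Δ²: 2  2  2  2
Second differences constant at 2.
12 + 2 = 14;  24 + 14 = 38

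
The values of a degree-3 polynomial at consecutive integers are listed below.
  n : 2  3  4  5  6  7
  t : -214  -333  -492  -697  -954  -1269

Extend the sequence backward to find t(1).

-129

-119  -159  -205  -257  -315
-40  -46  -52  -58
-6  -6  -6
The third differences are constant at -6.
Work back: -40 + 6 = -34;  -119 + 34 = -85;  -214 + 85 = -129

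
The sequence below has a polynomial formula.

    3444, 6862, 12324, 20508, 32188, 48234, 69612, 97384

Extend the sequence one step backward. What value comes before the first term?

Δ: 3418, 5462, 8184, 11680, 16046, 21378, 27772
Δ²: 2044, 2722, 3496, 4366, 5332, 6394
Δ³: 678, 774, 870, 966, 1062
Δ⁴: 96, 96, 96, 96
The fourth differences are constant at 96.
Work back: 678 − 96 = 582;  2044 − 582 = 1462;  3418 − 1462 = 1956;  3444 − 1956 = 1488

1488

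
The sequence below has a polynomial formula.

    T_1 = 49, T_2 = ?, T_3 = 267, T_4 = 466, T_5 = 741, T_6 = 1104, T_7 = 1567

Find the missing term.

Using the last 5 terms:
First differences: 199  275  363  463
Second differences: 76  88  100
Third differences: 12  12
Constant third difference = 12.
Extend backward: 76 − 12 = 64;  199 − 64 = 135;  267 − 135 = 132

132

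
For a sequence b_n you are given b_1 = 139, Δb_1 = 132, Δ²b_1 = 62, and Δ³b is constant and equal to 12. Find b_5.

1087

Build the table forward from the leading diagonal:
D3: 12, 12, 12, 12, 12
D2: 62, 74, 86, 98, 110
D1: 132, 194, 268, 354, 452
b: 139, 271, 465, 733, 1087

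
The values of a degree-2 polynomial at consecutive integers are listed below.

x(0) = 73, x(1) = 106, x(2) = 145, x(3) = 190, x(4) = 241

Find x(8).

Δ: 33, 39, 45, 51
Δ²: 6, 6, 6
Second differences constant at 6.
51 + 6 = 57;  241 + 57 = 298
57 + 6 = 63;  298 + 63 = 361
63 + 6 = 69;  361 + 69 = 430
69 + 6 = 75;  430 + 75 = 505

505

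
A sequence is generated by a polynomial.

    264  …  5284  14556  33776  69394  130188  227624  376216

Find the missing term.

1478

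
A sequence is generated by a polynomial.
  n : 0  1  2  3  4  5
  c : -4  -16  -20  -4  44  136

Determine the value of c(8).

796

Δ: -12  -4  16  48  92
Δ²: 8  20  32  44
Δ³: 12  12  12
Third differences constant at 12.
44 + 12 = 56;  92 + 56 = 148;  136 + 148 = 284
56 + 12 = 68;  148 + 68 = 216;  284 + 216 = 500
68 + 12 = 80;  216 + 80 = 296;  500 + 296 = 796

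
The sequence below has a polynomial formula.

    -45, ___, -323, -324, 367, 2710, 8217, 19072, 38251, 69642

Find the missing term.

-158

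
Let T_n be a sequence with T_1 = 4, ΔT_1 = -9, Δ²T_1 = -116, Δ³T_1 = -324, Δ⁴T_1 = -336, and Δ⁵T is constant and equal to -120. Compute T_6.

-6241

Build the table forward from the leading diagonal:
Fifth differences: -120, -120, -120, -120, -120, -120
Fourth differences: -336, -456, -576, -696, -816, -936
Third differences: -324, -660, -1116, -1692, -2388, -3204
Second differences: -116, -440, -1100, -2216, -3908, -6296
First differences: -9, -125, -565, -1665, -3881, -7789
T: 4, -5, -130, -695, -2360, -6241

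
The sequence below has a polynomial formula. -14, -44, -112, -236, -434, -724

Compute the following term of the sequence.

-1124

First differences: -30, -68, -124, -198, -290
Second differences: -38, -56, -74, -92
Third differences: -18, -18, -18
Constant third difference = -18, so extend:
-92 − 18 = -110;  -290 − 110 = -400;  -724 − 400 = -1124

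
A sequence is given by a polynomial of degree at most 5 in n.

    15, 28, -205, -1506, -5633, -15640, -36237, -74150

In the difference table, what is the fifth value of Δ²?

Δ: 13, -233, -1301, -4127, -10007, -20597, -37913
Δ²: -246, -1068, -2826, -5880, -10590, -17316
Δ³: -822, -1758, -3054, -4710, -6726
Δ⁴: -936, -1296, -1656, -2016
Δ⁵: -360, -360, -360

-10590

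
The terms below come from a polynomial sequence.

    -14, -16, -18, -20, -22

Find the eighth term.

D1: -2, -2, -2, -2
Constant first difference = -2, so extend:
-22 − 2 = -24
-24 − 2 = -26
-26 − 2 = -28

-28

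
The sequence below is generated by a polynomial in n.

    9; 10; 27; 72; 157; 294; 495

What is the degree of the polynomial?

1, 17, 45, 85, 137, 201
16, 28, 40, 52, 64
12, 12, 12, 12
The third differences are constant, so the polynomial has degree 3.

3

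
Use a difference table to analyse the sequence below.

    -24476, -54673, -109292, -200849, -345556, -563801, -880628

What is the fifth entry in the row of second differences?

-98582

Δ: -30197, -54619, -91557, -144707, -218245, -316827
Δ²: -24422, -36938, -53150, -73538, -98582
Δ³: -12516, -16212, -20388, -25044
Δ⁴: -3696, -4176, -4656
Δ⁵: -480, -480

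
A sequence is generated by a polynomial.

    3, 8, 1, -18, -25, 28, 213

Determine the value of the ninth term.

5, -7, -19, -7, 53, 185
-12, -12, 12, 60, 132
0, 24, 48, 72
24, 24, 24
The fourth differences are constant (24).
72 + 24 = 96;  132 + 96 = 228;  185 + 228 = 413;  213 + 413 = 626
96 + 24 = 120;  228 + 120 = 348;  413 + 348 = 761;  626 + 761 = 1387

1387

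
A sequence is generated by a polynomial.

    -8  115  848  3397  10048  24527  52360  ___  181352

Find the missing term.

101233

Using the first 7 terms:
First differences: 123  733  2549  6651  14479  27833
Second differences: 610  1816  4102  7828  13354
Third differences: 1206  2286  3726  5526
Fourth differences: 1080  1440  1800
Fifth differences: 360  360
Constant fifth difference = 360.
Extend forward: 1800 + 360 = 2160;  5526 + 2160 = 7686;  13354 + 7686 = 21040;  27833 + 21040 = 48873;  52360 + 48873 = 101233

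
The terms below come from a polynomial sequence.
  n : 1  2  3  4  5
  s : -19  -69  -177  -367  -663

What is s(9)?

-3387

D1: -50, -108, -190, -296
D2: -58, -82, -106
D3: -24, -24
Third differences constant at -24.
-106 − 24 = -130;  -296 − 130 = -426;  -663 − 426 = -1089
-130 − 24 = -154;  -426 − 154 = -580;  -1089 − 580 = -1669
-154 − 24 = -178;  -580 − 178 = -758;  -1669 − 758 = -2427
-178 − 24 = -202;  -758 − 202 = -960;  -2427 − 960 = -3387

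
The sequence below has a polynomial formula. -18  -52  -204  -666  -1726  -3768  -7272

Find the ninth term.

-21066

-34  -152  -462  -1060  -2042  -3504
-118  -310  -598  -982  -1462
-192  -288  -384  -480
-96  -96  -96
Constant fourth difference = -96, so extend:
-480 − 96 = -576;  -1462 − 576 = -2038;  -3504 − 2038 = -5542;  -7272 − 5542 = -12814
-576 − 96 = -672;  -2038 − 672 = -2710;  -5542 − 2710 = -8252;  -12814 − 8252 = -21066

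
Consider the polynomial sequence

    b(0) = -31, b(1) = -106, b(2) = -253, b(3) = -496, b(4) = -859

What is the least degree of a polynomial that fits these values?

-75, -147, -243, -363
-72, -96, -120
-24, -24
The third differences are constant, so the polynomial has degree 3.

3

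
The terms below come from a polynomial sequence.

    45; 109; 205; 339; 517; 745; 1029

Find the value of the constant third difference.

First differences: 64, 96, 134, 178, 228, 284
Second differences: 32, 38, 44, 50, 56
Third differences: 6, 6, 6, 6

6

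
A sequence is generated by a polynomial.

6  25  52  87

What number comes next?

130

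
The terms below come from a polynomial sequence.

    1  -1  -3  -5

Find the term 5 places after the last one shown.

Δ: -2, -2, -2
First differences constant at -2.
-5 − 2 = -7
-7 − 2 = -9
-9 − 2 = -11
-11 − 2 = -13
-13 − 2 = -15

-15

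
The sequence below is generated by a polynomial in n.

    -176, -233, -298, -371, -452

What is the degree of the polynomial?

First differences: -57, -65, -73, -81
Second differences: -8, -8, -8
The second differences are constant, so the polynomial has degree 2.

2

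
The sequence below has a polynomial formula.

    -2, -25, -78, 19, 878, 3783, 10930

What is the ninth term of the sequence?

D1: -23  -53  97  859  2905  7147
D2: -30  150  762  2046  4242
D3: 180  612  1284  2196
D4: 432  672  912
D5: 240  240
Fifth differences constant at 240.
912 + 240 = 1152;  2196 + 1152 = 3348;  4242 + 3348 = 7590;  7147 + 7590 = 14737;  10930 + 14737 = 25667
1152 + 240 = 1392;  3348 + 1392 = 4740;  7590 + 4740 = 12330;  14737 + 12330 = 27067;  25667 + 27067 = 52734

52734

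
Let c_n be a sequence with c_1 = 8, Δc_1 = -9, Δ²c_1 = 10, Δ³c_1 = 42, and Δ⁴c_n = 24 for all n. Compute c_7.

1304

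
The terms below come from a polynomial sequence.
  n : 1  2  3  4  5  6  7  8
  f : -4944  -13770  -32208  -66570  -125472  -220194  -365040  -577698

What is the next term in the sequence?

-8826  -18438  -34362  -58902  -94722  -144846  -212658
-9612  -15924  -24540  -35820  -50124  -67812
-6312  -8616  -11280  -14304  -17688
-2304  -2664  -3024  -3384
-360  -360  -360
The fifth differences are constant (-360).
-3384 − 360 = -3744;  -17688 − 3744 = -21432;  -67812 − 21432 = -89244;  -212658 − 89244 = -301902;  -577698 − 301902 = -879600

-879600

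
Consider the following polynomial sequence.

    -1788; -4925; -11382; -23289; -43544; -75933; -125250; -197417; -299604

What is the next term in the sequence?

D1: -3137, -6457, -11907, -20255, -32389, -49317, -72167, -102187
D2: -3320, -5450, -8348, -12134, -16928, -22850, -30020
D3: -2130, -2898, -3786, -4794, -5922, -7170
D4: -768, -888, -1008, -1128, -1248
D5: -120, -120, -120, -120
The fifth differences are constant (-120).
-1248 − 120 = -1368;  -7170 − 1368 = -8538;  -30020 − 8538 = -38558;  -102187 − 38558 = -140745;  -299604 − 140745 = -440349

-440349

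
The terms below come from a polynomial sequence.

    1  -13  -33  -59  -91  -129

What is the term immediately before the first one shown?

9

-14, -20, -26, -32, -38
-6, -6, -6, -6
The second differences are constant at -6.
Work back: -14 + 6 = -8;  1 + 8 = 9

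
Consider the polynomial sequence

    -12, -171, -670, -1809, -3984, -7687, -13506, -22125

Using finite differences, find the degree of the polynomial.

D1: -159, -499, -1139, -2175, -3703, -5819, -8619
D2: -340, -640, -1036, -1528, -2116, -2800
D3: -300, -396, -492, -588, -684
D4: -96, -96, -96, -96
The fourth differences are constant, so the polynomial has degree 4.

4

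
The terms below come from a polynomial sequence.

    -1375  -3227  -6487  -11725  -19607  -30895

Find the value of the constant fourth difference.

Δ: -1852, -3260, -5238, -7882, -11288
Δ²: -1408, -1978, -2644, -3406
Δ³: -570, -666, -762
Δ⁴: -96, -96

-96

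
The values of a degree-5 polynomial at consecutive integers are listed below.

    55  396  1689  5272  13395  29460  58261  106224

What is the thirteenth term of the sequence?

1002859

First differences: 341, 1293, 3583, 8123, 16065, 28801, 47963
Second differences: 952, 2290, 4540, 7942, 12736, 19162
Third differences: 1338, 2250, 3402, 4794, 6426
Fourth differences: 912, 1152, 1392, 1632
Fifth differences: 240, 240, 240
Constant fifth difference = 240, so extend:
1632 + 240 = 1872;  6426 + 1872 = 8298;  19162 + 8298 = 27460;  47963 + 27460 = 75423;  106224 + 75423 = 181647
1872 + 240 = 2112;  8298 + 2112 = 10410;  27460 + 10410 = 37870;  75423 + 37870 = 113293;  181647 + 113293 = 294940
2112 + 240 = 2352;  10410 + 2352 = 12762;  37870 + 12762 = 50632;  113293 + 50632 = 163925;  294940 + 163925 = 458865
2352 + 240 = 2592;  12762 + 2592 = 15354;  50632 + 15354 = 65986;  163925 + 65986 = 229911;  458865 + 229911 = 688776
2592 + 240 = 2832;  15354 + 2832 = 18186;  65986 + 18186 = 84172;  229911 + 84172 = 314083;  688776 + 314083 = 1002859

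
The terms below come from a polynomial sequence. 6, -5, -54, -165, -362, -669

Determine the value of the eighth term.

-11  -49  -111  -197  -307
-38  -62  -86  -110
-24  -24  -24
Third differences constant at -24.
-110 − 24 = -134;  -307 − 134 = -441;  -669 − 441 = -1110
-134 − 24 = -158;  -441 − 158 = -599;  -1110 − 599 = -1709

-1709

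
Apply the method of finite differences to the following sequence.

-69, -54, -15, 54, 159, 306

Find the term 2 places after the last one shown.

First differences: 15 , 39 , 69 , 105 , 147
Second differences: 24 , 30 , 36 , 42
Third differences: 6 , 6 , 6
The third differences are constant (6).
42 + 6 = 48;  147 + 48 = 195;  306 + 195 = 501
48 + 6 = 54;  195 + 54 = 249;  501 + 249 = 750

750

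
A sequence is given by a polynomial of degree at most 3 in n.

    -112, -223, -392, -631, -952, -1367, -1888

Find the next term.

-2527

-111, -169, -239, -321, -415, -521
-58, -70, -82, -94, -106
-12, -12, -12, -12
Third differences constant at -12.
-106 − 12 = -118;  -521 − 118 = -639;  -1888 − 639 = -2527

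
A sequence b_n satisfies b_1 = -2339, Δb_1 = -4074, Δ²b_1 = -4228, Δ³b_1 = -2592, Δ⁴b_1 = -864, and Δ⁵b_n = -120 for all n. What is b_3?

Build the table forward from the leading diagonal:
Δ⁵: -120, -120, -120
Δ⁴: -864, -984, -1104
Δ³: -2592, -3456, -4440
Δ²: -4228, -6820, -10276
Δ: -4074, -8302, -15122
b: -2339, -6413, -14715

-14715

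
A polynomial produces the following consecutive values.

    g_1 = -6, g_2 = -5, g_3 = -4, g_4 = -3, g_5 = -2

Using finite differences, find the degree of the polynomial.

1

D1: 1, 1, 1, 1
The first differences are constant, so the polynomial has degree 1.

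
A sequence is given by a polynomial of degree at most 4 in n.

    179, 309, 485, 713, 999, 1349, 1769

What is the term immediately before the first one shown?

89

D1: 130, 176, 228, 286, 350, 420
D2: 46, 52, 58, 64, 70
D3: 6, 6, 6, 6
The third differences are constant at 6.
Work back: 46 − 6 = 40;  130 − 40 = 90;  179 − 90 = 89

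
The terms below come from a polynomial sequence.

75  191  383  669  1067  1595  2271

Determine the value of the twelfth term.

Δ: 116, 192, 286, 398, 528, 676
Δ²: 76, 94, 112, 130, 148
Δ³: 18, 18, 18, 18
Third differences constant at 18.
148 + 18 = 166;  676 + 166 = 842;  2271 + 842 = 3113
166 + 18 = 184;  842 + 184 = 1026;  3113 + 1026 = 4139
184 + 18 = 202;  1026 + 202 = 1228;  4139 + 1228 = 5367
202 + 18 = 220;  1228 + 220 = 1448;  5367 + 1448 = 6815
220 + 18 = 238;  1448 + 238 = 1686;  6815 + 1686 = 8501

8501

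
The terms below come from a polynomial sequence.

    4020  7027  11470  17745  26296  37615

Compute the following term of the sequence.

52242

3007 , 4443 , 6275 , 8551 , 11319
1436 , 1832 , 2276 , 2768
396 , 444 , 492
48 , 48
Constant fourth difference = 48, so extend:
492 + 48 = 540;  2768 + 540 = 3308;  11319 + 3308 = 14627;  37615 + 14627 = 52242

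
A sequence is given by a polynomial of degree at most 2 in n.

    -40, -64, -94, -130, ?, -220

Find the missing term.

-172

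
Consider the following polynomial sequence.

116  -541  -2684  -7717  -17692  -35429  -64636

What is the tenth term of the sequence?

-273997

Δ: -657, -2143, -5033, -9975, -17737, -29207
Δ²: -1486, -2890, -4942, -7762, -11470
Δ³: -1404, -2052, -2820, -3708
Δ⁴: -648, -768, -888
Δ⁵: -120, -120
The fifth differences are constant (-120).
-888 − 120 = -1008;  -3708 − 1008 = -4716;  -11470 − 4716 = -16186;  -29207 − 16186 = -45393;  -64636 − 45393 = -110029
-1008 − 120 = -1128;  -4716 − 1128 = -5844;  -16186 − 5844 = -22030;  -45393 − 22030 = -67423;  -110029 − 67423 = -177452
-1128 − 120 = -1248;  -5844 − 1248 = -7092;  -22030 − 7092 = -29122;  -67423 − 29122 = -96545;  -177452 − 96545 = -273997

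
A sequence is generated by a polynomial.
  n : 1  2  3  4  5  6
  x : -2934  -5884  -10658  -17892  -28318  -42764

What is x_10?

First differences: -2950  -4774  -7234  -10426  -14446
Second differences: -1824  -2460  -3192  -4020
Third differences: -636  -732  -828
Fourth differences: -96  -96
Fourth differences constant at -96.
-828 − 96 = -924;  -4020 − 924 = -4944;  -14446 − 4944 = -19390;  -42764 − 19390 = -62154
-924 − 96 = -1020;  -4944 − 1020 = -5964;  -19390 − 5964 = -25354;  -62154 − 25354 = -87508
-1020 − 96 = -1116;  -5964 − 1116 = -7080;  -25354 − 7080 = -32434;  -87508 − 32434 = -119942
-1116 − 96 = -1212;  -7080 − 1212 = -8292;  -32434 − 8292 = -40726;  -119942 − 40726 = -160668

-160668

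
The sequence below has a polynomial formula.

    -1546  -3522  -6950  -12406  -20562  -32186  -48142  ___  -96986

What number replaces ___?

Using the first 7 terms:
Δ: -1976, -3428, -5456, -8156, -11624, -15956
Δ²: -1452, -2028, -2700, -3468, -4332
Δ³: -576, -672, -768, -864
Δ⁴: -96, -96, -96
Constant fourth difference = -96.
Extend forward: -864 − 96 = -960;  -4332 − 960 = -5292;  -15956 − 5292 = -21248;  -48142 − 21248 = -69390

-69390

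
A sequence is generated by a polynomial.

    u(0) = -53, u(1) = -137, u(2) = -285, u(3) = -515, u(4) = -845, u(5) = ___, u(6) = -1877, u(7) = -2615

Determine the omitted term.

Using the first 5 terms:
-84, -148, -230, -330
-64, -82, -100
-18, -18
Constant third difference = -18.
Extend forward: -100 − 18 = -118;  -330 − 118 = -448;  -845 − 448 = -1293

-1293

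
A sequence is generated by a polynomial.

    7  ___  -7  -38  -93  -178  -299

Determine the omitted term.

6

Using the last 5 terms:
D1: -31  -55  -85  -121
D2: -24  -30  -36
D3: -6  -6
Constant third difference = -6.
Extend backward: -24 + 6 = -18;  -31 + 18 = -13;  -7 + 13 = 6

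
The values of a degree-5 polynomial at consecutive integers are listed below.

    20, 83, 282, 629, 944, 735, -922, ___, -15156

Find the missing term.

-5503

Using the first 7 terms:
63  199  347  315  -209  -1657
136  148  -32  -524  -1448
12  -180  -492  -924
-192  -312  -432
-120  -120
Constant fifth difference = -120.
Extend forward: -432 − 120 = -552;  -924 − 552 = -1476;  -1448 − 1476 = -2924;  -1657 − 2924 = -4581;  -922 − 4581 = -5503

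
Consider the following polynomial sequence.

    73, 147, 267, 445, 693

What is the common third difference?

12

D1: 74, 120, 178, 248
D2: 46, 58, 70
D3: 12, 12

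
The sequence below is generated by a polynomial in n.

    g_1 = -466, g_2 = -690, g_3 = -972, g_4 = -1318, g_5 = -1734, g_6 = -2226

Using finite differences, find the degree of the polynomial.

3

D1: -224, -282, -346, -416, -492
D2: -58, -64, -70, -76
D3: -6, -6, -6
The third differences are constant, so the polynomial has degree 3.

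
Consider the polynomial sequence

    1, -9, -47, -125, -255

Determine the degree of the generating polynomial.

3

-10, -38, -78, -130
-28, -40, -52
-12, -12
The third differences are constant, so the polynomial has degree 3.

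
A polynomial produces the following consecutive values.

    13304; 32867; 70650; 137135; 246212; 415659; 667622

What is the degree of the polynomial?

19563, 37783, 66485, 109077, 169447, 251963
18220, 28702, 42592, 60370, 82516
10482, 13890, 17778, 22146
3408, 3888, 4368
480, 480
The fifth differences are constant, so the polynomial has degree 5.

5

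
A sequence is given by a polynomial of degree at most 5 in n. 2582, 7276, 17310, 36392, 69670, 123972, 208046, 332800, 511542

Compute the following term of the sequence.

First differences: 4694, 10034, 19082, 33278, 54302, 84074, 124754, 178742
Second differences: 5340, 9048, 14196, 21024, 29772, 40680, 53988
Third differences: 3708, 5148, 6828, 8748, 10908, 13308
Fourth differences: 1440, 1680, 1920, 2160, 2400
Fifth differences: 240, 240, 240, 240
Constant fifth difference = 240, so extend:
2400 + 240 = 2640;  13308 + 2640 = 15948;  53988 + 15948 = 69936;  178742 + 69936 = 248678;  511542 + 248678 = 760220

760220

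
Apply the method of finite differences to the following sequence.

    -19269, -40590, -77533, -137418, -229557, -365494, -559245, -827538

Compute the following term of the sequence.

-1190053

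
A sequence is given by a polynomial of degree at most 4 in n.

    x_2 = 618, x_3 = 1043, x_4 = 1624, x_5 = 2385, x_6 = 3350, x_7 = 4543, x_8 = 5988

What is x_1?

325

Δ: 425  581  761  965  1193  1445
Δ²: 156  180  204  228  252
Δ³: 24  24  24  24
The third differences are constant at 24.
Work back: 156 − 24 = 132;  425 − 132 = 293;  618 − 293 = 325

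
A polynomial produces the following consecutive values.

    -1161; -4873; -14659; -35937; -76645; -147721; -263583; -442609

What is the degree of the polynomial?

Δ: -3712, -9786, -21278, -40708, -71076, -115862, -179026
Δ²: -6074, -11492, -19430, -30368, -44786, -63164
Δ³: -5418, -7938, -10938, -14418, -18378
Δ⁴: -2520, -3000, -3480, -3960
Δ⁵: -480, -480, -480
The fifth differences are constant, so the polynomial has degree 5.

5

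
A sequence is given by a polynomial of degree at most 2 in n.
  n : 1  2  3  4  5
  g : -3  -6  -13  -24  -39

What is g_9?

D1: -3 , -7 , -11 , -15
D2: -4 , -4 , -4
Constant second difference = -4, so extend:
-15 − 4 = -19;  -39 − 19 = -58
-19 − 4 = -23;  -58 − 23 = -81
-23 − 4 = -27;  -81 − 27 = -108
-27 − 4 = -31;  -108 − 31 = -139

-139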